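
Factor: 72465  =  3^1*5^1*4831^1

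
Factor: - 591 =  - 3^1*197^1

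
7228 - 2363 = 4865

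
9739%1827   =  604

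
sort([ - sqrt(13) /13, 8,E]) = [ - sqrt( 13)/13, E,8 ] 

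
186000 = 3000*62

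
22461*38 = 853518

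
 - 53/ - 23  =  53/23 = 2.30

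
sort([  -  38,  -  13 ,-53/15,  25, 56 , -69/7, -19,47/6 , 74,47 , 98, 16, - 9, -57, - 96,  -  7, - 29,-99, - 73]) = [  -  99 , - 96, - 73, - 57, - 38,  -  29, - 19, -13  , -69/7, - 9, - 7, - 53/15, 47/6,  16, 25,  47, 56,74, 98]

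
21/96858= 7/32286  =  0.00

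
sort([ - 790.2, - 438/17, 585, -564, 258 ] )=[ - 790.2 , - 564 , - 438/17, 258, 585]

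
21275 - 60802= - 39527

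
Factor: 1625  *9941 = 5^3*13^1*9941^1 = 16154125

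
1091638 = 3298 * 331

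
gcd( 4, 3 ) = 1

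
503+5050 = 5553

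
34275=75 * 457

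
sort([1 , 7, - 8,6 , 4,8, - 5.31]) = [ - 8, - 5.31,1,  4,  6,7, 8]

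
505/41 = 505/41 = 12.32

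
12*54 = 648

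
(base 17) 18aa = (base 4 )1303231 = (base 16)1ced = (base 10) 7405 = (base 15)22DA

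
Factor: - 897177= - 3^1*299059^1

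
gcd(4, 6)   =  2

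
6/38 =3/19= 0.16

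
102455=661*155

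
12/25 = 12/25  =  0.48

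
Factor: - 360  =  -2^3*3^2*5^1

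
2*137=274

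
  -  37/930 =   -  37/930 = -  0.04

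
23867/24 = 994  +  11/24 = 994.46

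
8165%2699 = 68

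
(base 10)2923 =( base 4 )231223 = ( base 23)5c2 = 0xb6b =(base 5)43143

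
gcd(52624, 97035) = 1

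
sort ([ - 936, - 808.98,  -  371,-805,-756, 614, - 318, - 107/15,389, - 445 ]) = [ - 936, - 808.98, - 805, - 756, - 445 , - 371, - 318, - 107/15, 389, 614 ] 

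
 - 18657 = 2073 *( - 9) 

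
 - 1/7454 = -1/7454 = -0.00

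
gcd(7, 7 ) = 7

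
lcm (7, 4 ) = 28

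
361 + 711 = 1072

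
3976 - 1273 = 2703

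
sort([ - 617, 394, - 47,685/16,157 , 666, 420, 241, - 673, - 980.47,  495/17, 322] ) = [ - 980.47, - 673,-617, - 47, 495/17,685/16, 157,241, 322,394,420, 666 ]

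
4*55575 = 222300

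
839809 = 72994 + 766815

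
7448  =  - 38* ( - 196) 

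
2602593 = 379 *6867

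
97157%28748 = 10913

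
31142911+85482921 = 116625832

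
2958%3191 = 2958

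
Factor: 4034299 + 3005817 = 7040116 = 2^2*23^1 * 59^1 * 1297^1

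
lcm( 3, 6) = 6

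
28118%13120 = 1878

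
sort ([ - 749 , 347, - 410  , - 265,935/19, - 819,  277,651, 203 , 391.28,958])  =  [ - 819, - 749, - 410, -265,935/19, 203,277, 347, 391.28, 651,958]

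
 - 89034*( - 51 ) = 4540734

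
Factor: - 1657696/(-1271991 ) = 2^5*3^(  -  1)*7^ ( - 2)*17^(-1)*509^( - 1)*51803^1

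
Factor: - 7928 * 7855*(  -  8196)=2^5*3^1* 5^1 * 683^1 * 991^1 *1571^1 = 510401310240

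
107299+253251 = 360550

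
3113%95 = 73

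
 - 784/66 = -12+4/33=- 11.88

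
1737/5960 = 1737/5960 = 0.29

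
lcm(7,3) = 21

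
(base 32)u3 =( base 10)963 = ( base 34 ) sb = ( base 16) 3C3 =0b1111000011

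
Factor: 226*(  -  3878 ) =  - 2^2*7^1 * 113^1 *277^1= -876428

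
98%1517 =98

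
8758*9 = 78822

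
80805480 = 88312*915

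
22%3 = 1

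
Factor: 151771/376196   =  2^( - 2)*94049^(-1)*151771^1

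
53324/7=53324/7 = 7617.71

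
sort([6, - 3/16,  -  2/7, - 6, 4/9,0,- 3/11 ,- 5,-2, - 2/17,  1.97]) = [ - 6, - 5, - 2, - 2/7, - 3/11, - 3/16, - 2/17,0,4/9, 1.97,6]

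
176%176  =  0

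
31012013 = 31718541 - 706528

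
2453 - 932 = 1521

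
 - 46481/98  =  - 46481/98 = -474.30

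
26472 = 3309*8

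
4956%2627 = 2329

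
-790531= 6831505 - 7622036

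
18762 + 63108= 81870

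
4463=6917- 2454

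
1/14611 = 1/14611 = 0.00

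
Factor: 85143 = 3^1*101^1 * 281^1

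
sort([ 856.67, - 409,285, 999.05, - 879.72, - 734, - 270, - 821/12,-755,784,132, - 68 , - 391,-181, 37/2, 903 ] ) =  [ - 879.72, - 755, - 734 ,  -  409, - 391 ,  -  270, - 181, - 821/12, - 68,37/2,132,285,784,  856.67,903,999.05 ]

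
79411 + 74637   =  154048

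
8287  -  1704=6583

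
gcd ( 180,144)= 36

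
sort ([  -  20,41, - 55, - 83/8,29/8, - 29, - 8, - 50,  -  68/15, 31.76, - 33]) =[ - 55,- 50, - 33, - 29,-20, - 83/8, - 8, - 68/15, 29/8 , 31.76,41]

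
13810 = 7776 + 6034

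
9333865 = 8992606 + 341259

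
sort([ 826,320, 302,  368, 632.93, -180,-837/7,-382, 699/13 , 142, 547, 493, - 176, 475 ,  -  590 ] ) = [-590,- 382, - 180,-176,-837/7,699/13, 142,302, 320 , 368, 475,  493, 547 , 632.93,826]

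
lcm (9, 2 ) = 18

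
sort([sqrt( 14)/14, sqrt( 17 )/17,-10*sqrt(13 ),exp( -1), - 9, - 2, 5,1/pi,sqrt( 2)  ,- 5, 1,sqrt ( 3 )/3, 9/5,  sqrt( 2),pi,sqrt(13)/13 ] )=[ - 10*sqrt ( 13),  -  9, - 5,-2,sqrt (17 )/17,sqrt( 14 )/14 , sqrt(13 ) /13,1/pi,exp(  -  1 ), sqrt(3 )/3,  1, sqrt ( 2 ),sqrt(2),9/5,pi,5]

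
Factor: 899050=2^1*5^2*17981^1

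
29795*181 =5392895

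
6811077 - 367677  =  6443400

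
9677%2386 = 133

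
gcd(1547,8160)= 17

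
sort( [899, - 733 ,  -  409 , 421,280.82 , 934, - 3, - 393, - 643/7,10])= [ - 733,-409, - 393, - 643/7, - 3,10, 280.82, 421 , 899, 934] 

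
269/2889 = 269/2889 = 0.09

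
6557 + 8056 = 14613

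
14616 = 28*522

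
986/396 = 493/198 = 2.49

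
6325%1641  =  1402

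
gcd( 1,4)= 1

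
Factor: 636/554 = 318/277 = 2^1*3^1*53^1 *277^( - 1)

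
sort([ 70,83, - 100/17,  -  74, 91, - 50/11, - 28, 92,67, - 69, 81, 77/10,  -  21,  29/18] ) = [ - 74, - 69, - 28 , - 21, - 100/17, - 50/11 , 29/18,77/10,67,70, 81,83,91 , 92] 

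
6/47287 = 6/47287 = 0.00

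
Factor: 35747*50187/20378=1794034689/20378 = 2^( - 1)*3^1 * 23^( - 1)*443^( - 1)*16729^1*35747^1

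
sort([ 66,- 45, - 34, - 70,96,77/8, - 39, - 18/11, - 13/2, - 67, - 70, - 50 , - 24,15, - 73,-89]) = [-89,-73, - 70, - 70, - 67,-50, - 45, -39, - 34, - 24,-13/2, - 18/11,77/8, 15, 66,96 ]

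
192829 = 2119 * 91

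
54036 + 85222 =139258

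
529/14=37+11/14 = 37.79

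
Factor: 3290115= 3^1*5^1*421^1*521^1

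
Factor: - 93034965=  - 3^1*5^1*17^1*397^1*919^1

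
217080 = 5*43416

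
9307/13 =715  +  12/13=715.92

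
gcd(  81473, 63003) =1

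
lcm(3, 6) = 6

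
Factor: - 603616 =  - 2^5 * 13^1*1451^1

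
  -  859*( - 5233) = 4495147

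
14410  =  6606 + 7804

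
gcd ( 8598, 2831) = 1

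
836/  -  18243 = - 1 + 17407/18243 = -0.05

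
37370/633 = 37370/633=59.04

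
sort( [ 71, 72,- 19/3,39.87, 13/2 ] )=[  -  19/3,13/2,39.87,71, 72]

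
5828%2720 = 388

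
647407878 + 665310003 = 1312717881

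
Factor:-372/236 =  - 93/59 = - 3^1*31^1 * 59^( - 1 )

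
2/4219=2/4219=   0.00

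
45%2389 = 45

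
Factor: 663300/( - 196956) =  - 5^2*11^1*67^1*5471^( - 1) = - 18425/5471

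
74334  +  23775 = 98109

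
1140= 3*380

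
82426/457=82426/457 = 180.36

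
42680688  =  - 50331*( - 848 ) 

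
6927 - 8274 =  - 1347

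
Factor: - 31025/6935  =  -85/19 = -  5^1*17^1*19^( - 1) 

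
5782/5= 1156 + 2/5= 1156.40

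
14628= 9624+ 5004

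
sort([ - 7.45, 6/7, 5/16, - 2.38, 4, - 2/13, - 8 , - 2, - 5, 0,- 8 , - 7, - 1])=[  -  8,-8, - 7.45,-7, - 5,-2.38,-2, - 1, - 2/13, 0 , 5/16,  6/7 , 4] 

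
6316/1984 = 3 + 91/496  =  3.18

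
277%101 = 75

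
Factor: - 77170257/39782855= - 3^2  *5^( - 1 )*7^(-3 )*23197^(-1 )*8574473^1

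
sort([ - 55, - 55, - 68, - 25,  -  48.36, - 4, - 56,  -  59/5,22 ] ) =[ - 68 , - 56, - 55,-55,- 48.36, - 25, - 59/5, -4,  22]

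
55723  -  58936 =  - 3213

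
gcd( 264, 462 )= 66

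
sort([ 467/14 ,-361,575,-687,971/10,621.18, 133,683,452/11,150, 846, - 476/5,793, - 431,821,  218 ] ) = [  -  687, - 431, - 361, - 476/5,467/14,452/11,971/10,133,150,218, 575, 621.18,683,793,821,846 ] 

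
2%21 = 2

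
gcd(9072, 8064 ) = 1008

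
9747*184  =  1793448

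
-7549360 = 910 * ( - 8296 )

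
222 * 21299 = 4728378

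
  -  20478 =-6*3413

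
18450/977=18450/977 = 18.88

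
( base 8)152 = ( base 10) 106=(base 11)97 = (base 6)254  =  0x6a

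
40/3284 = 10/821 = 0.01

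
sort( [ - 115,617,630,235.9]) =[ - 115,235.9, 617,630] 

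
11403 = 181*63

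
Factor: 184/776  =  23^1 * 97^(-1 )  =  23/97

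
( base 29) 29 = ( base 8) 103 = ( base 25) 2h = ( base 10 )67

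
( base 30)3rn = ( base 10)3533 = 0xDCD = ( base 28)4e5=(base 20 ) 8GD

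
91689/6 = 15281 +1/2 = 15281.50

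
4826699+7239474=12066173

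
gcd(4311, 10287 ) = 9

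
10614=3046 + 7568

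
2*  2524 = 5048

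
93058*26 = 2419508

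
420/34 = 210/17   =  12.35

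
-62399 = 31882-94281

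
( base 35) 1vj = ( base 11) 1828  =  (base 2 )100100011001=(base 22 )4hj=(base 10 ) 2329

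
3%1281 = 3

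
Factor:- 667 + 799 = 132 = 2^2*3^1 * 11^1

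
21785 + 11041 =32826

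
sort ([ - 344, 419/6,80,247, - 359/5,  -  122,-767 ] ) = [ - 767, - 344,-122,-359/5, 419/6,  80,247 ]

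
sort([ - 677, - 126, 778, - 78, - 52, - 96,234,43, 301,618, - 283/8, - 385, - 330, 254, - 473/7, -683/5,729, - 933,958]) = [ - 933, - 677, - 385,  -  330, - 683/5, - 126, - 96 , -78, -473/7, - 52, - 283/8, 43, 234,254, 301,618,729,778,958]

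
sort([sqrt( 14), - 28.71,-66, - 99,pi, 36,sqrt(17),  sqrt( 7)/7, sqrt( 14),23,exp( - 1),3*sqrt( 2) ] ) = [ - 99, - 66,-28.71 , exp(-1),sqrt(7) /7,pi, sqrt(14 ) , sqrt( 14), sqrt( 17 ),3 * sqrt( 2),23, 36 ] 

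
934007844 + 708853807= 1642861651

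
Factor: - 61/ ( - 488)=2^( - 3)= 1/8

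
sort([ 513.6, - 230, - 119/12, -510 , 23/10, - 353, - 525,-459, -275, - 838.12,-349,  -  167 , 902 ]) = [ - 838.12 , - 525, - 510,-459, -353, - 349,  -  275,-230, -167, - 119/12, 23/10, 513.6,902]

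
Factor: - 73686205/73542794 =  - 2^(-1) * 5^1 *13^( - 1)*71^( -1)*39839^( - 1)*14737241^1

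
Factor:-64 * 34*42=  - 91392 =-2^8*3^1 * 7^1*17^1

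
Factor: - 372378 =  - 2^1*3^1*53^1*1171^1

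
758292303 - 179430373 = 578861930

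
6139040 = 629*9760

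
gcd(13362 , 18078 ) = 786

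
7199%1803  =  1790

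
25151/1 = 25151  =  25151.00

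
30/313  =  30/313 = 0.10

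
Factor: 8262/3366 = 27/11=3^3 * 11^(-1) 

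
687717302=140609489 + 547107813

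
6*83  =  498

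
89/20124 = 89/20124 = 0.00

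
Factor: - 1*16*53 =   -  848 = -2^4*  53^1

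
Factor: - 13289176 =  - 2^3  *101^1*16447^1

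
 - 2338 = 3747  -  6085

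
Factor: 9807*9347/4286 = 91666029/4286 =2^( - 1 )*3^1*7^1*13^1 * 467^1 * 719^1* 2143^( - 1)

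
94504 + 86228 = 180732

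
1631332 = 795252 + 836080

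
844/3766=422/1883 = 0.22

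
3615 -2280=1335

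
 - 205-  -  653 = 448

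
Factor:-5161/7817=-13^1*397^1*7817^( - 1) 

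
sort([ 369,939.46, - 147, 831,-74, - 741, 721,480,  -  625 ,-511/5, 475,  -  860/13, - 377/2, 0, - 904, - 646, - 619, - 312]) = [ - 904, - 741, - 646 , - 625, - 619, - 312, - 377/2, - 147,  -  511/5,  -  74,- 860/13, 0,369,475, 480 , 721, 831, 939.46 ] 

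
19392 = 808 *24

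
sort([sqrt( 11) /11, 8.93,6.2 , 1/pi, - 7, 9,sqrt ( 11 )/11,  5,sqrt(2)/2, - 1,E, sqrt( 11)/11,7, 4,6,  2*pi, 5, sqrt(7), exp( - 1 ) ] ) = [ - 7, - 1, sqrt( 11)/11,sqrt( 11 )/11, sqrt( 11)/11,1/pi,exp(-1) , sqrt(2 )/2,  sqrt(7 ), E, 4, 5, 5, 6, 6.2,  2*pi, 7,8.93, 9] 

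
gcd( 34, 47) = 1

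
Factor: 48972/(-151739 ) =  - 132/409 = -2^2*3^1*11^1*409^( - 1 )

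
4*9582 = 38328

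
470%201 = 68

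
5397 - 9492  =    -  4095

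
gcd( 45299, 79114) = 1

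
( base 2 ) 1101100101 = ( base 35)ot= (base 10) 869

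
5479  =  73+5406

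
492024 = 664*741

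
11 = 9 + 2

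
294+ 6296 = 6590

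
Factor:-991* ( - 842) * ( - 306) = -255333132= - 2^2*3^2*17^1*421^1*991^1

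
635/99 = 635/99 = 6.41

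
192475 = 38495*5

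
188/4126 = 94/2063 = 0.05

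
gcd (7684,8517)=17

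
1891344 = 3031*624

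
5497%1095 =22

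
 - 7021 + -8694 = - 15715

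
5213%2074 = 1065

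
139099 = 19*7321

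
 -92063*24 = -2209512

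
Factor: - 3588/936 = -2^ ( - 1)*3^ ( - 1 )*23^1 = - 23/6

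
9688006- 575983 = 9112023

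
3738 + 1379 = 5117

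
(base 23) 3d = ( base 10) 82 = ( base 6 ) 214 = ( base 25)37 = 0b1010010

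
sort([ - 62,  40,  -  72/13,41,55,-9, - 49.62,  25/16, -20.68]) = [ - 62,-49.62, - 20.68, - 9, - 72/13,25/16,40, 41  ,  55]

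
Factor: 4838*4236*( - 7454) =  - 2^4*3^1*41^1 * 59^1*353^1*3727^1 = - 152760546672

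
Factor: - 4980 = -2^2*3^1 * 5^1*83^1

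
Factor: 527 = 17^1*31^1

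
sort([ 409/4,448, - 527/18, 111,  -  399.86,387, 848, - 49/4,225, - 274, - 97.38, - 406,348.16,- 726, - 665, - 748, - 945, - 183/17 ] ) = [ - 945,- 748 ,  -  726 , - 665, - 406, - 399.86, - 274, - 97.38, - 527/18,-49/4, - 183/17, 409/4,111,225,348.16,387,448,848] 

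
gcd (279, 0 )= 279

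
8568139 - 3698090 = 4870049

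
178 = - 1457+1635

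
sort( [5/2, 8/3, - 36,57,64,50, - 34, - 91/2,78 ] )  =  [ - 91/2,-36, - 34, 5/2,8/3,50, 57, 64, 78]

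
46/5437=46/5437  =  0.01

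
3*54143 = 162429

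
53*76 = 4028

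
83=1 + 82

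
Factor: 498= 2^1*3^1 * 83^1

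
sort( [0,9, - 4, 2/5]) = [ - 4,0,2/5,9]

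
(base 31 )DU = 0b110110001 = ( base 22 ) jf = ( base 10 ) 433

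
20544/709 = 20544/709 = 28.98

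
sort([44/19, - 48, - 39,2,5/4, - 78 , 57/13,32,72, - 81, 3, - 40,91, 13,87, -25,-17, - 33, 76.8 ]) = [ - 81, - 78,  -  48, - 40,- 39,-33, - 25, - 17,  5/4,2,44/19, 3,57/13,13,32,72,76.8,  87,91 ] 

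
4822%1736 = 1350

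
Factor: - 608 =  - 2^5*19^1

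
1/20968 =1/20968 = 0.00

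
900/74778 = 150/12463 = 0.01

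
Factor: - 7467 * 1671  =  -12477357 = -  3^2*19^1 * 131^1*  557^1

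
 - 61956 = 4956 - 66912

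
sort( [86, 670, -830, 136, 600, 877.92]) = [-830, 86, 136, 600, 670, 877.92]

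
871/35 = 871/35 = 24.89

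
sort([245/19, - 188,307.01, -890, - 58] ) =[  -  890,-188, - 58, 245/19, 307.01]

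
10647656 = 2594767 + 8052889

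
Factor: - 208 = - 2^4 * 13^1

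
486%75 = 36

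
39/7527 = 1/193 = 0.01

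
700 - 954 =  - 254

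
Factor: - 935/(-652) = 2^( - 2)*5^1*11^1*17^1 *163^ (-1) 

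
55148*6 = 330888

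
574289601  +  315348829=889638430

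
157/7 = 22+ 3/7 = 22.43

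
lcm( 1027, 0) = 0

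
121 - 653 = - 532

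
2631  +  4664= 7295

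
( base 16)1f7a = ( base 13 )388B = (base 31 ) 8BT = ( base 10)8058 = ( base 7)32331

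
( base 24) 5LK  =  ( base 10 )3404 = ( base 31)3gp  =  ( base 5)102104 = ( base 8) 6514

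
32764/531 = 32764/531  =  61.70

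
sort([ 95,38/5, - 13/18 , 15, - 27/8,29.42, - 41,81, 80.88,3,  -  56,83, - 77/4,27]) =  [ - 56, - 41, - 77/4, - 27/8,  -  13/18,3,38/5,  15, 27,29.42,80.88, 81,83,95]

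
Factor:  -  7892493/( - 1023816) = 2^( - 3 )*7^1*29^( - 1)* 1471^( - 1)*375833^1 = 2630831/341272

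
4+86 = 90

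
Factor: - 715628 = -2^2*178907^1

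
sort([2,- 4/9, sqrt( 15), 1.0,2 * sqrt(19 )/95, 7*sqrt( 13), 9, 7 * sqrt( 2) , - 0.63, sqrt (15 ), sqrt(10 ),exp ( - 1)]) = [ - 0.63, - 4/9,2*sqrt( 19 )/95, exp( - 1 ), 1.0, 2, sqrt( 10 ), sqrt( 15 ),sqrt( 15 ), 9, 7*sqrt( 2), 7*sqrt( 13 )] 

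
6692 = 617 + 6075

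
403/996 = 403/996 = 0.40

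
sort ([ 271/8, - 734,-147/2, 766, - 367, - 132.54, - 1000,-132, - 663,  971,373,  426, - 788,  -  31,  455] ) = [ - 1000  , - 788,-734, - 663, - 367, - 132.54, - 132, - 147/2, - 31, 271/8, 373,426,455,  766, 971] 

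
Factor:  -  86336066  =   - 2^1*23^1*67^1*109^1 *257^1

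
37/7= 37/7 = 5.29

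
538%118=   66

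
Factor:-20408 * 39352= - 803095616 = -2^6 * 2551^1*4919^1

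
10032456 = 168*59717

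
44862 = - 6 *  ( - 7477 ) 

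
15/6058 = 15/6058 = 0.00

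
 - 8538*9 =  - 76842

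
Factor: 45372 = 2^2*3^1*19^1*199^1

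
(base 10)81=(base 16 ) 51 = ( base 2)1010001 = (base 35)2b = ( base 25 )36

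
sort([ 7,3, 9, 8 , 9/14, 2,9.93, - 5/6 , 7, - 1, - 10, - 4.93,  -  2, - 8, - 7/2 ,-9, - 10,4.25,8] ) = [  -  10,-10, - 9, - 8  , - 4.93, - 7/2 ,-2,-1, - 5/6, 9/14, 2,3 , 4.25,7,  7, 8, 8,9, 9.93]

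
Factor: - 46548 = -2^2*3^3*431^1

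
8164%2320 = 1204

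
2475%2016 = 459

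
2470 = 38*65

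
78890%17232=9962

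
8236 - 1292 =6944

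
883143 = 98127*9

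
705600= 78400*9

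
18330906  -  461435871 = - 443104965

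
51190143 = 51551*993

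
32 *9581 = 306592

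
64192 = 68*944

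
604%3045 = 604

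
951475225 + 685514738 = 1636989963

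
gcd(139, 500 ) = 1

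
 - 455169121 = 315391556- 770560677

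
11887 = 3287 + 8600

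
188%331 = 188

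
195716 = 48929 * 4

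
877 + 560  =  1437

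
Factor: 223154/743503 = 2^1*233^ (-1 )* 3191^( - 1 )*111577^1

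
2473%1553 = 920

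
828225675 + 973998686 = 1802224361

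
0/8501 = 0   =  0.00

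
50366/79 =50366/79  =  637.54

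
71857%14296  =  377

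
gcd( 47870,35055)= 5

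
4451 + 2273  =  6724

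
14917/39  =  382 + 19/39 = 382.49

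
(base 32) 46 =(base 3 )11222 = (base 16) 86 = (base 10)134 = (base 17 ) 7f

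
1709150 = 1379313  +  329837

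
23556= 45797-22241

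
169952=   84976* 2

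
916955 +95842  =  1012797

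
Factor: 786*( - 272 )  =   - 2^5*3^1*17^1*131^1 = - 213792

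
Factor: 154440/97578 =220/139 = 2^2*5^1 *11^1*139^ ( - 1)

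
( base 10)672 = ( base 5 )10142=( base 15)2ec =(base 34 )jq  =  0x2a0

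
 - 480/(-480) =1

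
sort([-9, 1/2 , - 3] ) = [  -  9, - 3, 1/2]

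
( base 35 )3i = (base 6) 323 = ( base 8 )173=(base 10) 123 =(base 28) 4B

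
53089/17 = 3122 + 15/17 = 3122.88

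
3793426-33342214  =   - 29548788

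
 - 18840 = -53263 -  - 34423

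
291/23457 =97/7819 = 0.01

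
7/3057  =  7/3057 = 0.00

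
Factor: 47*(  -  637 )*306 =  - 2^1*3^2 * 7^2*13^1*17^1*47^1 = - 9161334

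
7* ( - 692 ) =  - 4844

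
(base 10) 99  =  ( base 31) 36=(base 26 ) 3l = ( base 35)2t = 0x63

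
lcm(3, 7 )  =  21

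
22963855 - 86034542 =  - 63070687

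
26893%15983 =10910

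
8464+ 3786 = 12250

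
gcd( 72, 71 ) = 1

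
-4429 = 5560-9989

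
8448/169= 8448/169 = 49.99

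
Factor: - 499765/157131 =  - 3^( - 2)*5^1*7^1*13^(-1) * 17^( - 1)*79^( - 1 ) * 109^1 * 131^1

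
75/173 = 75/173 = 0.43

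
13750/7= 1964 + 2/7 = 1964.29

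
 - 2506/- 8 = 1253/4 = 313.25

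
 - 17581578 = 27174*( - 647 )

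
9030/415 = 21 + 63/83 = 21.76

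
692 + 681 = 1373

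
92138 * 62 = 5712556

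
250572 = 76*3297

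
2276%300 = 176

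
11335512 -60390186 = - 49054674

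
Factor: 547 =547^1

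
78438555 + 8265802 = 86704357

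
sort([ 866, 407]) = [ 407,  866 ] 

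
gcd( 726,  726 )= 726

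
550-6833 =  - 6283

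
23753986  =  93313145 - 69559159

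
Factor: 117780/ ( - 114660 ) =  - 3^(-1)*7^(-2 )*151^1=-151/147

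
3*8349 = 25047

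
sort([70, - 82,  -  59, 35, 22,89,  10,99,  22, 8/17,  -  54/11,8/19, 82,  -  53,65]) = [-82,- 59, - 53, - 54/11 , 8/19,8/17, 10, 22,22, 35,  65, 70,82,89,99] 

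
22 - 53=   -  31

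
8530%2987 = 2556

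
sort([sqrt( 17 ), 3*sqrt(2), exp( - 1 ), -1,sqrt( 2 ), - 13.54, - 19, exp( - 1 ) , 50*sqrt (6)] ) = [ - 19, - 13.54, - 1,  exp( -1), exp (  -  1),sqrt( 2), sqrt(17) , 3*sqrt(2 ),50*sqrt( 6) ]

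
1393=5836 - 4443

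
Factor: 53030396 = 2^2*13257599^1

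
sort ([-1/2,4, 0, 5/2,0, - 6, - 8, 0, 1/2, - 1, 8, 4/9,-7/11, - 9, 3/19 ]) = [ - 9,-8 ,-6,  -  1, - 7/11,-1/2 , 0, 0, 0, 3/19, 4/9, 1/2,5/2, 4,8]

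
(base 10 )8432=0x20f0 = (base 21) j2b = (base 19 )146F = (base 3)102120022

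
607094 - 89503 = 517591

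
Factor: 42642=2^1*3^2*23^1*103^1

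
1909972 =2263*844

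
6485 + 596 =7081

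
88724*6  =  532344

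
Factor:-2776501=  - 7^1*13^2* 2347^1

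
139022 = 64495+74527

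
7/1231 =7/1231 = 0.01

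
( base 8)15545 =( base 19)1082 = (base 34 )629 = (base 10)7013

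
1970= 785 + 1185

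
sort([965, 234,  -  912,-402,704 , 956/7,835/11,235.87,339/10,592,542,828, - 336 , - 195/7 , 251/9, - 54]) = [ - 912, - 402, - 336, - 54, - 195/7, 251/9 , 339/10,835/11,956/7, 234, 235.87,542,592,704,828, 965] 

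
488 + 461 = 949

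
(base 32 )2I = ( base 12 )6a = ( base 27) 31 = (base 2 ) 1010010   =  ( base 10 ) 82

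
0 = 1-1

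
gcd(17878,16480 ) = 2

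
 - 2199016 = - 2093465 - 105551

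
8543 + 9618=18161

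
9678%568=22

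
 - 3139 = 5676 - 8815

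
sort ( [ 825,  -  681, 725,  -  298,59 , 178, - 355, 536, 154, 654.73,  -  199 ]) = [-681,-355, - 298, - 199, 59,154, 178,  536, 654.73, 725, 825]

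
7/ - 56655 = - 7/56655  =  - 0.00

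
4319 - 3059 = 1260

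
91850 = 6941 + 84909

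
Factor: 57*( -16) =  - 2^4*3^1*19^1= - 912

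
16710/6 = 2785 =2785.00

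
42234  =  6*7039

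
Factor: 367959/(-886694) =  - 2^( - 1 )*3^1*122653^1 *443347^ ( - 1)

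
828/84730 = 414/42365 = 0.01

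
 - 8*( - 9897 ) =79176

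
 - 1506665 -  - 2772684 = 1266019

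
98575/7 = 98575/7=14082.14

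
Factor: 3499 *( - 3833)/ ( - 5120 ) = 13411667/5120 = 2^( - 10 )*5^(-1 )*3499^1 * 3833^1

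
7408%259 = 156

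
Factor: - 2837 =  - 2837^1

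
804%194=28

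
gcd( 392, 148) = 4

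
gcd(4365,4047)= 3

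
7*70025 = 490175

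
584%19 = 14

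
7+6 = 13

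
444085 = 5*88817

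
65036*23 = 1495828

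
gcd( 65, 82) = 1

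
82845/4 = 82845/4 = 20711.25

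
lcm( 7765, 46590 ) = 46590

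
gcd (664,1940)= 4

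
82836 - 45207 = 37629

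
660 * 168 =110880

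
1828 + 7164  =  8992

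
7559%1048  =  223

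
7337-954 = 6383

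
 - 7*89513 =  - 626591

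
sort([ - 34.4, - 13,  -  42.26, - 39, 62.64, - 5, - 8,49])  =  [-42.26, - 39, - 34.4, - 13 , - 8, - 5,49, 62.64] 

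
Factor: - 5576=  - 2^3*17^1*41^1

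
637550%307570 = 22410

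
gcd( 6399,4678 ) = 1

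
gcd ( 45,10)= 5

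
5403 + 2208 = 7611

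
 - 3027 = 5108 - 8135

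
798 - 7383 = - 6585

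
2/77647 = 2/77647 = 0.00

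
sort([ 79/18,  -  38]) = [ - 38,79/18 ] 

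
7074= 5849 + 1225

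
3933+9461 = 13394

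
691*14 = 9674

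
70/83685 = 2/2391 = 0.00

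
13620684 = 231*58964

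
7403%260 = 123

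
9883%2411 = 239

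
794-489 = 305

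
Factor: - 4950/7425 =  - 2/3 = -  2^1*3^( - 1 )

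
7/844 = 7/844 = 0.01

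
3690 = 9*410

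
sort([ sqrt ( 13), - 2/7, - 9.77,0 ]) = [ - 9.77, - 2/7, 0,sqrt ( 13) ]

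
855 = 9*95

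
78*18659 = 1455402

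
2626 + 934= 3560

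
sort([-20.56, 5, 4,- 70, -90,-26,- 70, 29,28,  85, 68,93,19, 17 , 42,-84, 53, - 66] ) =[ - 90, - 84, - 70, - 70, - 66, - 26, - 20.56,  4, 5,  17,  19,  28,29, 42,53,68,85,93] 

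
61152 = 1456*42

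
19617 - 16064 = 3553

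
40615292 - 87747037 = -47131745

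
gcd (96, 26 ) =2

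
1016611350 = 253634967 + 762976383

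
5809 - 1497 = 4312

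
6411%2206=1999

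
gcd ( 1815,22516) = 1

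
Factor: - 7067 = -37^1 * 191^1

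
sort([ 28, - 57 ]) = [-57,28]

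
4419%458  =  297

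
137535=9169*15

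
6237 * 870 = 5426190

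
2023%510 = 493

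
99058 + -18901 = 80157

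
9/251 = 9/251= 0.04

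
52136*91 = 4744376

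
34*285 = 9690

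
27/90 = 3/10 = 0.30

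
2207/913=2 + 381/913= 2.42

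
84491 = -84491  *( - 1)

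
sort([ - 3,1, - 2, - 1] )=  [ - 3, - 2, - 1,1 ]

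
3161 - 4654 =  - 1493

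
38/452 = 19/226 = 0.08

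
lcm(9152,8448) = 109824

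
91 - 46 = 45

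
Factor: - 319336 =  - 2^3*179^1*223^1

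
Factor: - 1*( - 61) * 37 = 2257 = 37^1*61^1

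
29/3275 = 29/3275 = 0.01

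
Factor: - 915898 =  - 2^1*37^1*12377^1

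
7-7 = 0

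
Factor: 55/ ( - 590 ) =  - 11/118 = -  2^( - 1)  *  11^1 * 59^( - 1)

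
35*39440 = 1380400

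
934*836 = 780824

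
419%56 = 27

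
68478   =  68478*1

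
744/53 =14+2/53  =  14.04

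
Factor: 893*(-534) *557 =-2^1 * 3^1*19^1*47^1 * 89^1*557^1=- 265612134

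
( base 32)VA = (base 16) 3EA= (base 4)33222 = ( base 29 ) 15G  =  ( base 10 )1002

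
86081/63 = 1366+ 23/63 = 1366.37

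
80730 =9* 8970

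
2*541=1082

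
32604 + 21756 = 54360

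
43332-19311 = 24021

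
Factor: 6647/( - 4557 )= - 3^( -1 ) * 7^( -2)*17^2*23^1*31^ ( - 1 ) 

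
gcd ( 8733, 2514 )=3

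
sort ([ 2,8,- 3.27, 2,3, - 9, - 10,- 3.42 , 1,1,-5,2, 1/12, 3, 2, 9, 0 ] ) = [ - 10, - 9, - 5 , - 3.42, - 3.27,0,1/12,1, 1, 2,2, 2,  2,3, 3 , 8, 9 ] 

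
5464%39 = 4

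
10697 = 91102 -80405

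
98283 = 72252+26031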